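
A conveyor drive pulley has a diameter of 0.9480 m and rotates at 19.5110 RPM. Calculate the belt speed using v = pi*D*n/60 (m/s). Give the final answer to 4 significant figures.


v = pi * 0.9480 * 19.5110 / 60
v = 0.9685 m/s


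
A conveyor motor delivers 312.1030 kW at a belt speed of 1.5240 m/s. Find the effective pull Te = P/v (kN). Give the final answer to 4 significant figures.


Te = P / v = 312.1030 / 1.5240
Te = 204.8 kN


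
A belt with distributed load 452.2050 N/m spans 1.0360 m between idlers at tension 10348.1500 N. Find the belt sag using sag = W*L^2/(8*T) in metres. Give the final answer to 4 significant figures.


sag = 452.2050 * 1.0360^2 / (8 * 10348.1500)
sag = 0.005863 m


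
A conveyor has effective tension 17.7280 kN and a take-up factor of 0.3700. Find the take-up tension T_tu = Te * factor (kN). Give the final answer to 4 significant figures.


T_tu = 17.7280 * 0.3700
T_tu = 6.559 kN


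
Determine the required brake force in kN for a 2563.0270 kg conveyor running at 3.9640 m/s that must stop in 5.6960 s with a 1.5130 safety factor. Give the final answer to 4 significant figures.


F = 2563.0270 * 3.9640 / 5.6960 * 1.5130 / 1000
F = 2.699 kN


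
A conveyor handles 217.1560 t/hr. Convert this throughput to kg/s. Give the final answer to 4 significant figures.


m_dot = 217.1560 * 1000 / 3600
m_dot = 60.32 kg/s


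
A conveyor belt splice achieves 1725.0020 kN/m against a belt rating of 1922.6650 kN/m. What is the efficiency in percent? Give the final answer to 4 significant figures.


Eff = 1725.0020 / 1922.6650 * 100
Eff = 89.72 %


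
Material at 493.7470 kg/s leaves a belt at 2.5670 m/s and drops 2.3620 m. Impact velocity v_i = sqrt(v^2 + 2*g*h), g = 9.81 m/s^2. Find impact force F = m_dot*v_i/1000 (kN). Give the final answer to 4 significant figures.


v_i = sqrt(2.5670^2 + 2*9.81*2.3620) = 7.27543 m/s
F = 493.7470 * 7.27543 / 1000
F = 3.592 kN


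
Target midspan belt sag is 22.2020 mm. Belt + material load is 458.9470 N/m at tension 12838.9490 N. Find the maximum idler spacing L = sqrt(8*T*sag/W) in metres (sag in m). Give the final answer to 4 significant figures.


sag = 22.2020/1000 = 0.022202 m
L = sqrt(8 * 12838.9490 * 0.022202 / 458.9470)
L = 2.229 m


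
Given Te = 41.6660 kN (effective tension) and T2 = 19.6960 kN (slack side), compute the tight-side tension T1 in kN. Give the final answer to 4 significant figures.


T1 = Te + T2 = 41.6660 + 19.6960
T1 = 61.36 kN


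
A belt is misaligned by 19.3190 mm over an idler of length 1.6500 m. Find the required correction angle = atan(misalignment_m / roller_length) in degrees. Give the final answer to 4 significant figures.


misalign_m = 19.3190 / 1000 = 0.019319 m
angle = atan(0.019319 / 1.6500)
angle = 0.6708 deg


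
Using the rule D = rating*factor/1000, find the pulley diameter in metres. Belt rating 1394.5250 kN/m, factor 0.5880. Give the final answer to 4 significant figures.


D = 1394.5250 * 0.5880 / 1000
D = 0.8200 m


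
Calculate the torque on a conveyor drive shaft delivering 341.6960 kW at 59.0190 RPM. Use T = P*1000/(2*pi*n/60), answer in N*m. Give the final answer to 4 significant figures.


omega = 2*pi*59.0190/60 = 6.18046 rad/s
T = 341.6960*1000 / 6.18046
T = 55290 N*m


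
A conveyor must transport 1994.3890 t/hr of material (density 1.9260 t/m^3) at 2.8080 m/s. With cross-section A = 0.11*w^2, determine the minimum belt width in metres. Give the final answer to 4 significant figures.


A_req = 1994.3890 / (2.8080 * 1.9260 * 3600) = 0.102436 m^2
w = sqrt(0.102436 / 0.11)
w = 0.9650 m


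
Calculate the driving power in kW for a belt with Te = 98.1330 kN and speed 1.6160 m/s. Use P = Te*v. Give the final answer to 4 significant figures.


P = Te * v = 98.1330 * 1.6160
P = 158.6 kW


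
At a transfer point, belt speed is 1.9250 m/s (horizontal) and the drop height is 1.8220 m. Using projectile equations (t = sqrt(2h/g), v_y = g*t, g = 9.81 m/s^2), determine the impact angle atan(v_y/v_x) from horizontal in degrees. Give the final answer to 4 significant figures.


t = sqrt(2*1.8220/9.81) = 0.609473 s
v_y = 9.81 * 0.609473 = 5.97893 m/s
angle = atan(5.97893 / 1.9250) = 72.15 deg


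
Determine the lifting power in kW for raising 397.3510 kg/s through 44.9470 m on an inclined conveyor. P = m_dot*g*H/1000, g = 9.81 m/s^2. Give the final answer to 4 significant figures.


P = 397.3510 * 9.81 * 44.9470 / 1000
P = 175.2 kW


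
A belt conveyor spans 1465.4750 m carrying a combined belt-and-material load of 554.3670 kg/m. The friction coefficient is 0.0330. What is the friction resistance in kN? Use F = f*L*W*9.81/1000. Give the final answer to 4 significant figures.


F = 0.0330 * 1465.4750 * 554.3670 * 9.81 / 1000
F = 263.0 kN


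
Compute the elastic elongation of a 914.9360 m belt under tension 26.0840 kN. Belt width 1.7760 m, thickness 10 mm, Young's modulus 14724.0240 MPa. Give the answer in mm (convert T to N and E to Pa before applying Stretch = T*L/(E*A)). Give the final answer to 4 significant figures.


A = 1.7760 * 0.01 = 0.01776 m^2
Stretch = 26.0840*1000 * 914.9360 / (14724.0240e6 * 0.01776) * 1000
Stretch = 91.26 mm


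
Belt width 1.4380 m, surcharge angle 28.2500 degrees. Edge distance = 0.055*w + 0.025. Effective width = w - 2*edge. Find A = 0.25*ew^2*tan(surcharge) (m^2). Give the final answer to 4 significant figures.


edge = 0.055*1.4380 + 0.025 = 0.10409 m
ew = 1.4380 - 2*0.10409 = 1.22982 m
A = 0.25 * 1.22982^2 * tan(28.2500 deg)
A = 0.2032 m^2


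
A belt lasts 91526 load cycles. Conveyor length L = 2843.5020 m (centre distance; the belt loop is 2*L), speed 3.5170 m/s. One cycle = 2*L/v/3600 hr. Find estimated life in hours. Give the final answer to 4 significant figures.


cycle_time = 2 * 2843.5020 / 3.5170 / 3600 = 0.449168 hr
life = 91526 * 0.449168 = 41110 hours


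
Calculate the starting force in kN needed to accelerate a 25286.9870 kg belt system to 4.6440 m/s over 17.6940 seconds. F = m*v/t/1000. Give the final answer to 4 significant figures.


F = 25286.9870 * 4.6440 / 17.6940 / 1000
F = 6.637 kN


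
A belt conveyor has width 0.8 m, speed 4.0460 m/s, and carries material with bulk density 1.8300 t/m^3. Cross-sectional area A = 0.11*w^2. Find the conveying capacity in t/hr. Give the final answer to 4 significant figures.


A = 0.11 * 0.8^2 = 0.0704 m^2
C = 0.0704 * 4.0460 * 1.8300 * 3600
C = 1877 t/hr


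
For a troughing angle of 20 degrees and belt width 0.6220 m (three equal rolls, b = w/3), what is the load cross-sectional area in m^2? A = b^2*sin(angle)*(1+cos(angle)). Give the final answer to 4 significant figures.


b = 0.6220/3 = 0.207333 m
A = 0.207333^2 * sin(20 deg) * (1 + cos(20 deg))
A = 0.02852 m^2


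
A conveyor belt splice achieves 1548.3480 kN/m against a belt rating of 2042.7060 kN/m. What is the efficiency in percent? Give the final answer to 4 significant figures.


Eff = 1548.3480 / 2042.7060 * 100
Eff = 75.80 %


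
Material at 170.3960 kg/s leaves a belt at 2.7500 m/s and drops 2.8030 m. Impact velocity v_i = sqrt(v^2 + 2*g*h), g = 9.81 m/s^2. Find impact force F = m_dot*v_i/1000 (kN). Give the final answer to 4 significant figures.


v_i = sqrt(2.7500^2 + 2*9.81*2.8030) = 7.90932 m/s
F = 170.3960 * 7.90932 / 1000
F = 1.348 kN


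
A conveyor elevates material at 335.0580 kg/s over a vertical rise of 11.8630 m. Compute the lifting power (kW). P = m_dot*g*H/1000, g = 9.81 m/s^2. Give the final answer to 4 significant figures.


P = 335.0580 * 9.81 * 11.8630 / 1000
P = 38.99 kW


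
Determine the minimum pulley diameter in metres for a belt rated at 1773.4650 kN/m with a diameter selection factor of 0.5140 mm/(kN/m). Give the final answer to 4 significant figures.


D = 1773.4650 * 0.5140 / 1000
D = 0.9116 m


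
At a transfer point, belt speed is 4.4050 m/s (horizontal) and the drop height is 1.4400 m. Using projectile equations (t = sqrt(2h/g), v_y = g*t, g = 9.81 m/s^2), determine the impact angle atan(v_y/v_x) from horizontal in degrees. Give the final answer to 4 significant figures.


t = sqrt(2*1.4400/9.81) = 0.541828 s
v_y = 9.81 * 0.541828 = 5.31533 m/s
angle = atan(5.31533 / 4.4050) = 50.35 deg


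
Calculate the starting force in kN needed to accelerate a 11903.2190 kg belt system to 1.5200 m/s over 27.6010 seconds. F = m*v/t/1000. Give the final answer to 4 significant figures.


F = 11903.2190 * 1.5200 / 27.6010 / 1000
F = 0.6555 kN


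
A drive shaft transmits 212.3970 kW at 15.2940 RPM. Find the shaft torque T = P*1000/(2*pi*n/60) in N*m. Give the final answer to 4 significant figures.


omega = 2*pi*15.2940/60 = 1.60158 rad/s
T = 212.3970*1000 / 1.60158
T = 132600 N*m


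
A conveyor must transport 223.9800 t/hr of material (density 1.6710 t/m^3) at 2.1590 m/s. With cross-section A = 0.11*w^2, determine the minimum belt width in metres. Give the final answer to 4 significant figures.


A_req = 223.9800 / (2.1590 * 1.6710 * 3600) = 0.0172456 m^2
w = sqrt(0.0172456 / 0.11)
w = 0.3960 m


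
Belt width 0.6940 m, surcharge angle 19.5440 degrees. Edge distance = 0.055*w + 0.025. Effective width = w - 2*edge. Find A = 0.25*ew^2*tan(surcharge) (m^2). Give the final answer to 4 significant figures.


edge = 0.055*0.6940 + 0.025 = 0.06317 m
ew = 0.6940 - 2*0.06317 = 0.56766 m
A = 0.25 * 0.56766^2 * tan(19.5440 deg)
A = 0.02860 m^2


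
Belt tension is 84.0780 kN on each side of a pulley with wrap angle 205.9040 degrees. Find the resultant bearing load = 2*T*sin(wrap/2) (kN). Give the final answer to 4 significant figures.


F = 2 * 84.0780 * sin(205.9040/2 deg)
F = 163.9 kN


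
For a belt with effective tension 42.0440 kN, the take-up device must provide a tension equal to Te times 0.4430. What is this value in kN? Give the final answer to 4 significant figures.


T_tu = 42.0440 * 0.4430
T_tu = 18.63 kN


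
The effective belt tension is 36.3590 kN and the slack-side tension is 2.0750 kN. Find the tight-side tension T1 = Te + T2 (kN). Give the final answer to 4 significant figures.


T1 = Te + T2 = 36.3590 + 2.0750
T1 = 38.43 kN


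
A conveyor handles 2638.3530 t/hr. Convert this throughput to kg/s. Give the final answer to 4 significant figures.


m_dot = 2638.3530 * 1000 / 3600
m_dot = 732.9 kg/s


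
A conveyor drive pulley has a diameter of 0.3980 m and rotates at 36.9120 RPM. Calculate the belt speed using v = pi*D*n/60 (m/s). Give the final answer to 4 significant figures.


v = pi * 0.3980 * 36.9120 / 60
v = 0.7692 m/s


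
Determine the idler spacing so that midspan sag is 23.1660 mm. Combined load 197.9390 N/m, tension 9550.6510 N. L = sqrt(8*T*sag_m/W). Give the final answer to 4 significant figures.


sag = 23.1660/1000 = 0.023166 m
L = sqrt(8 * 9550.6510 * 0.023166 / 197.9390)
L = 2.990 m


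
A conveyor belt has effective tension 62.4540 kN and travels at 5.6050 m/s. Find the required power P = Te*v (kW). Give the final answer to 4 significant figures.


P = Te * v = 62.4540 * 5.6050
P = 350.1 kW


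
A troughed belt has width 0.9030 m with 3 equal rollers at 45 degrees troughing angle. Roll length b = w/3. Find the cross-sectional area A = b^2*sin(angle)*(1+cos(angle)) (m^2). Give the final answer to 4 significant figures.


b = 0.9030/3 = 0.301 m
A = 0.301^2 * sin(45 deg) * (1 + cos(45 deg))
A = 0.1094 m^2


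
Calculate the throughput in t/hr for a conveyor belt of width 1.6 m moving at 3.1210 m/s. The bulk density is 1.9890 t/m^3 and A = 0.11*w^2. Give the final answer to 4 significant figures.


A = 0.11 * 1.6^2 = 0.2816 m^2
C = 0.2816 * 3.1210 * 1.9890 * 3600
C = 6293 t/hr


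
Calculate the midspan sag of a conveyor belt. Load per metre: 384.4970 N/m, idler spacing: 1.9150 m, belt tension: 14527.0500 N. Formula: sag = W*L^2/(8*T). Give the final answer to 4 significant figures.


sag = 384.4970 * 1.9150^2 / (8 * 14527.0500)
sag = 0.01213 m


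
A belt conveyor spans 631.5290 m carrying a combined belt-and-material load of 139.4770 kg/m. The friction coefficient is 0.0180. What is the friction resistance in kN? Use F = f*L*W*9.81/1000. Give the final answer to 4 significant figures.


F = 0.0180 * 631.5290 * 139.4770 * 9.81 / 1000
F = 15.55 kN


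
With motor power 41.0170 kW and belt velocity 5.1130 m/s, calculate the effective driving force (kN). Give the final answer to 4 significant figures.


Te = P / v = 41.0170 / 5.1130
Te = 8.022 kN


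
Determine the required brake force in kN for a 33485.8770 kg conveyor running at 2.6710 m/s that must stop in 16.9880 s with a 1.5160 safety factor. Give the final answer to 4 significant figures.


F = 33485.8770 * 2.6710 / 16.9880 * 1.5160 / 1000
F = 7.982 kN


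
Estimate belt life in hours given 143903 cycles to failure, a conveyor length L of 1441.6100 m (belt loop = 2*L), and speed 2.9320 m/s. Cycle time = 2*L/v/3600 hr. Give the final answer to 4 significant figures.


cycle_time = 2 * 1441.6100 / 2.9320 / 3600 = 0.273156 hr
life = 143903 * 0.273156 = 39310 hours


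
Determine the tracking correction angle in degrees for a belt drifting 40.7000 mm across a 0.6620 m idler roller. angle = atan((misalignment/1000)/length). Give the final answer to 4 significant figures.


misalign_m = 40.7000 / 1000 = 0.040700 m
angle = atan(0.040700 / 0.6620)
angle = 3.518 deg


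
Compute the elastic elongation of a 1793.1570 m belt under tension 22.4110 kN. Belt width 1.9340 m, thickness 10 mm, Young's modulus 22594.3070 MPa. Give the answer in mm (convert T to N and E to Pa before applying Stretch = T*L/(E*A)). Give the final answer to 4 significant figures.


A = 1.9340 * 0.01 = 0.01934 m^2
Stretch = 22.4110*1000 * 1793.1570 / (22594.3070e6 * 0.01934) * 1000
Stretch = 91.97 mm


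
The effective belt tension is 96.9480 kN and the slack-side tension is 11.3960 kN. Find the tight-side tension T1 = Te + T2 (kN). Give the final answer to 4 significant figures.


T1 = Te + T2 = 96.9480 + 11.3960
T1 = 108.3 kN


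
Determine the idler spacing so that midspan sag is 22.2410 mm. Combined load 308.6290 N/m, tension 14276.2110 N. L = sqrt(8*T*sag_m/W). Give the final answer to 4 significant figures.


sag = 22.2410/1000 = 0.022241 m
L = sqrt(8 * 14276.2110 * 0.022241 / 308.6290)
L = 2.869 m


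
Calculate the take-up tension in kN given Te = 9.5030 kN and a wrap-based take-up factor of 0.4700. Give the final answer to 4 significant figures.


T_tu = 9.5030 * 0.4700
T_tu = 4.466 kN


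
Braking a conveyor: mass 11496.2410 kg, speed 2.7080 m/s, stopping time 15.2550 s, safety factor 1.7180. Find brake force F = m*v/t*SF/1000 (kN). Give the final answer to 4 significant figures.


F = 11496.2410 * 2.7080 / 15.2550 * 1.7180 / 1000
F = 3.506 kN


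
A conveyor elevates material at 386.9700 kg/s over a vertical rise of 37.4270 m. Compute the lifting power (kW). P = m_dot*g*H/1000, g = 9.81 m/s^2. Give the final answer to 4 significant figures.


P = 386.9700 * 9.81 * 37.4270 / 1000
P = 142.1 kW


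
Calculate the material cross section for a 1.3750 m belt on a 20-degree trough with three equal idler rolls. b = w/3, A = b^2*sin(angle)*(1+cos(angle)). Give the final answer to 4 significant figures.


b = 1.3750/3 = 0.458333 m
A = 0.458333^2 * sin(20 deg) * (1 + cos(20 deg))
A = 0.1394 m^2


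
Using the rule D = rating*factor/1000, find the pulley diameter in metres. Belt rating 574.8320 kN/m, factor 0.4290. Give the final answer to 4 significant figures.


D = 574.8320 * 0.4290 / 1000
D = 0.2466 m


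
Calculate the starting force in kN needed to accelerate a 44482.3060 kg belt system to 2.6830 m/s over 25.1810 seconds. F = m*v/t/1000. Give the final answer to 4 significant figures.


F = 44482.3060 * 2.6830 / 25.1810 / 1000
F = 4.740 kN


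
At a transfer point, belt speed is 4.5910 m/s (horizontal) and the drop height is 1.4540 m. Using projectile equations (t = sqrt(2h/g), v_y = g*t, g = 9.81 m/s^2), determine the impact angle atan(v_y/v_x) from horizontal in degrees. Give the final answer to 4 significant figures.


t = sqrt(2*1.4540/9.81) = 0.544456 s
v_y = 9.81 * 0.544456 = 5.34111 m/s
angle = atan(5.34111 / 4.5910) = 49.32 deg


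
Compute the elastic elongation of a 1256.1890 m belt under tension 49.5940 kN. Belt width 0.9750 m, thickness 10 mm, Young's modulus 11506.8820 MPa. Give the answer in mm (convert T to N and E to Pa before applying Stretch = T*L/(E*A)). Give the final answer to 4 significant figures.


A = 0.9750 * 0.01 = 0.00975 m^2
Stretch = 49.5940*1000 * 1256.1890 / (11506.8820e6 * 0.00975) * 1000
Stretch = 555.3 mm


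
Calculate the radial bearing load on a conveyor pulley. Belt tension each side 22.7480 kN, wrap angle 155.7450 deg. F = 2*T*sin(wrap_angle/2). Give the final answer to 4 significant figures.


F = 2 * 22.7480 * sin(155.7450/2 deg)
F = 44.48 kN


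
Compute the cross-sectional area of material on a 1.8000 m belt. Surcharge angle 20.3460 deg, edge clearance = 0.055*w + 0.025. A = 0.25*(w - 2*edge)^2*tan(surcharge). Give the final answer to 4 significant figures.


edge = 0.055*1.8000 + 0.025 = 0.124 m
ew = 1.8000 - 2*0.124 = 1.552 m
A = 0.25 * 1.552^2 * tan(20.3460 deg)
A = 0.2233 m^2


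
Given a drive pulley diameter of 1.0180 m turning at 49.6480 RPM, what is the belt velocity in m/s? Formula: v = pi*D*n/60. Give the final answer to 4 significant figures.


v = pi * 1.0180 * 49.6480 / 60
v = 2.646 m/s


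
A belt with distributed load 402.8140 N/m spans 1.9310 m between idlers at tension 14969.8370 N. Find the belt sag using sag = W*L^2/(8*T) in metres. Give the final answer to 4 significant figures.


sag = 402.8140 * 1.9310^2 / (8 * 14969.8370)
sag = 0.01254 m


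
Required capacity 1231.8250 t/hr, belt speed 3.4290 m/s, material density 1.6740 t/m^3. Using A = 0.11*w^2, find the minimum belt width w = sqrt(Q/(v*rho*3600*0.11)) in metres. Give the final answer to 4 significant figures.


A_req = 1231.8250 / (3.4290 * 1.6740 * 3600) = 0.0596106 m^2
w = sqrt(0.0596106 / 0.11)
w = 0.7361 m


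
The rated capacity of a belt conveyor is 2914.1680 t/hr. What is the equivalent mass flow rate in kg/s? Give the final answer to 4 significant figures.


m_dot = 2914.1680 * 1000 / 3600
m_dot = 809.5 kg/s


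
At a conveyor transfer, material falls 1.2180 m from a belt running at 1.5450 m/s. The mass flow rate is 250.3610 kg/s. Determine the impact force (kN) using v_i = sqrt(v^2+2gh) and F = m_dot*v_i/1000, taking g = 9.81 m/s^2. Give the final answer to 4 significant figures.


v_i = sqrt(1.5450^2 + 2*9.81*1.2180) = 5.12681 m/s
F = 250.3610 * 5.12681 / 1000
F = 1.284 kN


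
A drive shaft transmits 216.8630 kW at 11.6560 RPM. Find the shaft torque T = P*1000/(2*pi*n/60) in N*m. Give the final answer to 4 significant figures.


omega = 2*pi*11.6560/60 = 1.22061 rad/s
T = 216.8630*1000 / 1.22061
T = 177700 N*m


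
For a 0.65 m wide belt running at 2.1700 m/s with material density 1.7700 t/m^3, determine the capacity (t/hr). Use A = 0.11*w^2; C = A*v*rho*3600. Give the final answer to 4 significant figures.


A = 0.11 * 0.65^2 = 0.046475 m^2
C = 0.046475 * 2.1700 * 1.7700 * 3600
C = 642.6 t/hr


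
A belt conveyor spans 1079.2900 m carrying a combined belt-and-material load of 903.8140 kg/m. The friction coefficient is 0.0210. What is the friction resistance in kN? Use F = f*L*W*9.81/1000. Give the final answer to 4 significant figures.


F = 0.0210 * 1079.2900 * 903.8140 * 9.81 / 1000
F = 201.0 kN


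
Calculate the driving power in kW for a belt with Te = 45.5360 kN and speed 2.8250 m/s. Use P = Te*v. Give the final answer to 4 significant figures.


P = Te * v = 45.5360 * 2.8250
P = 128.6 kW


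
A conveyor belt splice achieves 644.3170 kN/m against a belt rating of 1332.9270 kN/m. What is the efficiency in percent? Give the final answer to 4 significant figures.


Eff = 644.3170 / 1332.9270 * 100
Eff = 48.34 %


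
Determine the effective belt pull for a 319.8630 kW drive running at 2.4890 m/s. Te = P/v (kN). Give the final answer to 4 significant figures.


Te = P / v = 319.8630 / 2.4890
Te = 128.5 kN


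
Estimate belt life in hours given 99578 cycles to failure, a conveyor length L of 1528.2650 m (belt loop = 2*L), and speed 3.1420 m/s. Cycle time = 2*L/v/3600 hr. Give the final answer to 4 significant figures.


cycle_time = 2 * 1528.2650 / 3.1420 / 3600 = 0.270222 hr
life = 99578 * 0.270222 = 26910 hours


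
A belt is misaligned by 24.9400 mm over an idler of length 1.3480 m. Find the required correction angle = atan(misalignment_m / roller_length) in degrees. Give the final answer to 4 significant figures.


misalign_m = 24.9400 / 1000 = 0.024940 m
angle = atan(0.024940 / 1.3480)
angle = 1.060 deg


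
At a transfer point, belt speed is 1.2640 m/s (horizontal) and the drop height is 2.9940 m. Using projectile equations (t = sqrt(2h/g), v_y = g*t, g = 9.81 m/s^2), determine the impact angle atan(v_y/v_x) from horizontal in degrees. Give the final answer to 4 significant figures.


t = sqrt(2*2.9940/9.81) = 0.781279 s
v_y = 9.81 * 0.781279 = 7.66435 m/s
angle = atan(7.66435 / 1.2640) = 80.64 deg


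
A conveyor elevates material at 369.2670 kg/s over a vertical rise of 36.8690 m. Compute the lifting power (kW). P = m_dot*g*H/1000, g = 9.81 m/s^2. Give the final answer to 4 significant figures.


P = 369.2670 * 9.81 * 36.8690 / 1000
P = 133.6 kW


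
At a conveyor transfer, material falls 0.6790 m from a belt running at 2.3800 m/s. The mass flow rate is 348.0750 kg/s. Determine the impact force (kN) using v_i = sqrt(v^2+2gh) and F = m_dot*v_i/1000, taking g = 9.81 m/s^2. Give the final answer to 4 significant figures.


v_i = sqrt(2.3800^2 + 2*9.81*0.6790) = 4.35734 m/s
F = 348.0750 * 4.35734 / 1000
F = 1.517 kN


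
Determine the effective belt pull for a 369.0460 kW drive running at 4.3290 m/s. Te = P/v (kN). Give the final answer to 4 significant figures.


Te = P / v = 369.0460 / 4.3290
Te = 85.25 kN


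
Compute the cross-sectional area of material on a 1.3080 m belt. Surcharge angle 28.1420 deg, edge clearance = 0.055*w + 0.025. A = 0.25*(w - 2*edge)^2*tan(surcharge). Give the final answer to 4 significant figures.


edge = 0.055*1.3080 + 0.025 = 0.09694 m
ew = 1.3080 - 2*0.09694 = 1.11412 m
A = 0.25 * 1.11412^2 * tan(28.1420 deg)
A = 0.1660 m^2


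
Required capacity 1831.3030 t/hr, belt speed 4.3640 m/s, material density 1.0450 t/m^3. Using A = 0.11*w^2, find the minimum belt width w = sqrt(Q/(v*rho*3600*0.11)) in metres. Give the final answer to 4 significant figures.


A_req = 1831.3030 / (4.3640 * 1.0450 * 3600) = 0.111547 m^2
w = sqrt(0.111547 / 0.11)
w = 1.007 m


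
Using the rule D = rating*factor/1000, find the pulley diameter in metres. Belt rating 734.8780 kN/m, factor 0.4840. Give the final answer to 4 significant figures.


D = 734.8780 * 0.4840 / 1000
D = 0.3557 m


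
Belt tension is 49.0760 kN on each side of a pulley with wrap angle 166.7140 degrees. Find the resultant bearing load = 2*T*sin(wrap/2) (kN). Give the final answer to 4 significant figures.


F = 2 * 49.0760 * sin(166.7140/2 deg)
F = 97.49 kN


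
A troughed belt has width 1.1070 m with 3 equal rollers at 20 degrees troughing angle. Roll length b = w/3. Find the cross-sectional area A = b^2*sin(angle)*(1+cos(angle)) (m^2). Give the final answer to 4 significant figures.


b = 1.1070/3 = 0.369 m
A = 0.369^2 * sin(20 deg) * (1 + cos(20 deg))
A = 0.09033 m^2


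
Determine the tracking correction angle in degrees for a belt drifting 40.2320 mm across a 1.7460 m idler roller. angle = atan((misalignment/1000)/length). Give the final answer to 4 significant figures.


misalign_m = 40.2320 / 1000 = 0.040232 m
angle = atan(0.040232 / 1.7460)
angle = 1.320 deg


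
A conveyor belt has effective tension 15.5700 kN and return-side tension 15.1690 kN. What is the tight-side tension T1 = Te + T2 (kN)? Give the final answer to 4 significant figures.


T1 = Te + T2 = 15.5700 + 15.1690
T1 = 30.74 kN


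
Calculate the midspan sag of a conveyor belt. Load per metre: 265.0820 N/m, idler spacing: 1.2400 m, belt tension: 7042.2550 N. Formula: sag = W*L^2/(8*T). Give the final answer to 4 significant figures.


sag = 265.0820 * 1.2400^2 / (8 * 7042.2550)
sag = 0.007235 m


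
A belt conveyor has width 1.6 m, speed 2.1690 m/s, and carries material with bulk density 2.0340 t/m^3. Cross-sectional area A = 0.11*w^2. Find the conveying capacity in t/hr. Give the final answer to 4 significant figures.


A = 0.11 * 1.6^2 = 0.2816 m^2
C = 0.2816 * 2.1690 * 2.0340 * 3600
C = 4472 t/hr


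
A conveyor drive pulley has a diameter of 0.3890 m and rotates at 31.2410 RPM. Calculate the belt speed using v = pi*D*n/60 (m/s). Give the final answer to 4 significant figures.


v = pi * 0.3890 * 31.2410 / 60
v = 0.6363 m/s


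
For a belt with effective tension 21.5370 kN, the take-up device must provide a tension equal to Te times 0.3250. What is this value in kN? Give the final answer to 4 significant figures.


T_tu = 21.5370 * 0.3250
T_tu = 7.000 kN


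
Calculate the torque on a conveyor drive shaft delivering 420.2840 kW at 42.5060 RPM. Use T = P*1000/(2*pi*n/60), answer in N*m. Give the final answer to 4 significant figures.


omega = 2*pi*42.5060/60 = 4.45122 rad/s
T = 420.2840*1000 / 4.45122
T = 94420 N*m


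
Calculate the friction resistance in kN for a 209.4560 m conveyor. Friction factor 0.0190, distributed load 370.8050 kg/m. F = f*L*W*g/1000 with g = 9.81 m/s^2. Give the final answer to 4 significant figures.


F = 0.0190 * 209.4560 * 370.8050 * 9.81 / 1000
F = 14.48 kN


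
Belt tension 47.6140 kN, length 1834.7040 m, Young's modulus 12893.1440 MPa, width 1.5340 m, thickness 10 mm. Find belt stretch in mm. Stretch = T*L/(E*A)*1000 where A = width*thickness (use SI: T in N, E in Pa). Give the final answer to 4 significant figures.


A = 1.5340 * 0.01 = 0.01534 m^2
Stretch = 47.6140*1000 * 1834.7040 / (12893.1440e6 * 0.01534) * 1000
Stretch = 441.7 mm


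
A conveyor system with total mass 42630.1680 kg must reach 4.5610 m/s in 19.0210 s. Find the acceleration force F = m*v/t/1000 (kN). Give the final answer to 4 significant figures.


F = 42630.1680 * 4.5610 / 19.0210 / 1000
F = 10.22 kN


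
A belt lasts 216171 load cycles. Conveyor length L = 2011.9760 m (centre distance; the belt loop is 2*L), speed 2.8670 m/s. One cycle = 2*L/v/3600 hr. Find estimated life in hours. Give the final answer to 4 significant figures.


cycle_time = 2 * 2011.9760 / 2.8670 / 3600 = 0.389872 hr
life = 216171 * 0.389872 = 84280 hours


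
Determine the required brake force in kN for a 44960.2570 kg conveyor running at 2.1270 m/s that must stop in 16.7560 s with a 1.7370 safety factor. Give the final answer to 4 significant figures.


F = 44960.2570 * 2.1270 / 16.7560 * 1.7370 / 1000
F = 9.913 kN


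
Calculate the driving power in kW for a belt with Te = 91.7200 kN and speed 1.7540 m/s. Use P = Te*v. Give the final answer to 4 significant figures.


P = Te * v = 91.7200 * 1.7540
P = 160.9 kW


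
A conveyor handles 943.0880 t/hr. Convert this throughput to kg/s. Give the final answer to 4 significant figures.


m_dot = 943.0880 * 1000 / 3600
m_dot = 262.0 kg/s


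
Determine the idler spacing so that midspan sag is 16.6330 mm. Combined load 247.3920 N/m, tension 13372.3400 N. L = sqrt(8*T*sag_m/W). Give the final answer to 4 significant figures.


sag = 16.6330/1000 = 0.016633 m
L = sqrt(8 * 13372.3400 * 0.016633 / 247.3920)
L = 2.682 m


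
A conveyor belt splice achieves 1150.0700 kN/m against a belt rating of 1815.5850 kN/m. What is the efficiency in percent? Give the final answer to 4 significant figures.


Eff = 1150.0700 / 1815.5850 * 100
Eff = 63.34 %


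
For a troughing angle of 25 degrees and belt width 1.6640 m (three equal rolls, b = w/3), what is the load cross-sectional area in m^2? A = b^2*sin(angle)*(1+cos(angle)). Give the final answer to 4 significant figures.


b = 1.6640/3 = 0.554667 m
A = 0.554667^2 * sin(25 deg) * (1 + cos(25 deg))
A = 0.2479 m^2


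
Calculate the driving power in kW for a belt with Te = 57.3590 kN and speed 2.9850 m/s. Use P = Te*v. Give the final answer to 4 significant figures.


P = Te * v = 57.3590 * 2.9850
P = 171.2 kW


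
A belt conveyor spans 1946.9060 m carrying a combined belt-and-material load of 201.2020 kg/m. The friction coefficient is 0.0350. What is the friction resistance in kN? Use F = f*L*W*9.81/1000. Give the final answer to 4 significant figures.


F = 0.0350 * 1946.9060 * 201.2020 * 9.81 / 1000
F = 134.5 kN


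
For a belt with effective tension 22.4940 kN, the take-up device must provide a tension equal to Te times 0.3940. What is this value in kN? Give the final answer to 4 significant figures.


T_tu = 22.4940 * 0.3940
T_tu = 8.863 kN


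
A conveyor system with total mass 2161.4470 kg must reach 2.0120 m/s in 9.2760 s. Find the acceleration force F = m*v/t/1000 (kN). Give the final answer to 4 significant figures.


F = 2161.4470 * 2.0120 / 9.2760 / 1000
F = 0.4688 kN


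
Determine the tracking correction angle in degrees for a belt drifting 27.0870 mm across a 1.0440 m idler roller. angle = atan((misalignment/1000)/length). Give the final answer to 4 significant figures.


misalign_m = 27.0870 / 1000 = 0.027087 m
angle = atan(0.027087 / 1.0440)
angle = 1.486 deg


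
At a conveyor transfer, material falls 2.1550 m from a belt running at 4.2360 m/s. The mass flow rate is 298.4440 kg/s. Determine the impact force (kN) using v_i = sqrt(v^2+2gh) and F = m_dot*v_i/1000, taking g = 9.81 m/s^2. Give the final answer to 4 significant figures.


v_i = sqrt(4.2360^2 + 2*9.81*2.1550) = 7.76046 m/s
F = 298.4440 * 7.76046 / 1000
F = 2.316 kN


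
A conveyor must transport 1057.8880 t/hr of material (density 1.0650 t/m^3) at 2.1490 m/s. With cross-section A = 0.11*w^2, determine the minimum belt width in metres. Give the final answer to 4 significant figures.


A_req = 1057.8880 / (2.1490 * 1.0650 * 3600) = 0.128396 m^2
w = sqrt(0.128396 / 0.11)
w = 1.080 m


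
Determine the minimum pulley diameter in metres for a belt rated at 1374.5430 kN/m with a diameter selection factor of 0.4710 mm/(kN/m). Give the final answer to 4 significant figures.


D = 1374.5430 * 0.4710 / 1000
D = 0.6474 m


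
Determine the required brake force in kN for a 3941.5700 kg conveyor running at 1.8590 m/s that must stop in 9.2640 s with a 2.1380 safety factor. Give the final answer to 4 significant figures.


F = 3941.5700 * 1.8590 / 9.2640 * 2.1380 / 1000
F = 1.691 kN


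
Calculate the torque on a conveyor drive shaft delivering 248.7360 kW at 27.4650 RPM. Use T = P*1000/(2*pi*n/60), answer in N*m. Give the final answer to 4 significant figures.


omega = 2*pi*27.4650/60 = 2.87613 rad/s
T = 248.7360*1000 / 2.87613
T = 86480 N*m


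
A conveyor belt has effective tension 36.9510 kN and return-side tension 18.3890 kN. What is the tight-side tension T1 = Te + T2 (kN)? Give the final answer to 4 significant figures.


T1 = Te + T2 = 36.9510 + 18.3890
T1 = 55.34 kN


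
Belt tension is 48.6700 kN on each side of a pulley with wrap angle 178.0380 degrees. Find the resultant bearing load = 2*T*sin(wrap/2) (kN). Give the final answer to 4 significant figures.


F = 2 * 48.6700 * sin(178.0380/2 deg)
F = 97.33 kN


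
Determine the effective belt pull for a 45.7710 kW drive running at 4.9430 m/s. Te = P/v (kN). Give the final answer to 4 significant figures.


Te = P / v = 45.7710 / 4.9430
Te = 9.260 kN


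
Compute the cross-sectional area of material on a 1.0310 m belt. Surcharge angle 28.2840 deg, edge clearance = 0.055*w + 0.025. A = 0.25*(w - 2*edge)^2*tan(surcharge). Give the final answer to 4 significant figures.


edge = 0.055*1.0310 + 0.025 = 0.081705 m
ew = 1.0310 - 2*0.081705 = 0.86759 m
A = 0.25 * 0.86759^2 * tan(28.2840 deg)
A = 0.1013 m^2


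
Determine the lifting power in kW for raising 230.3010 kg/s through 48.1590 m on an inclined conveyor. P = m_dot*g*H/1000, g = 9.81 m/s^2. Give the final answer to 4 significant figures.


P = 230.3010 * 9.81 * 48.1590 / 1000
P = 108.8 kW


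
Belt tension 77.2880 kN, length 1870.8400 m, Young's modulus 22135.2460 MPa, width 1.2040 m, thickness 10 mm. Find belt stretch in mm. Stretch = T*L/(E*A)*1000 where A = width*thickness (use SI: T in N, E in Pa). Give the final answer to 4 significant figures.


A = 1.2040 * 0.01 = 0.01204 m^2
Stretch = 77.2880*1000 * 1870.8400 / (22135.2460e6 * 0.01204) * 1000
Stretch = 542.5 mm


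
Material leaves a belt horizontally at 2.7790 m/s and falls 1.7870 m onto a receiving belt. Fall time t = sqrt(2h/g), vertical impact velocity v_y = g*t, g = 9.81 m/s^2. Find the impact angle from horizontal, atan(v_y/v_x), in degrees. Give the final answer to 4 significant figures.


t = sqrt(2*1.7870/9.81) = 0.603591 s
v_y = 9.81 * 0.603591 = 5.92123 m/s
angle = atan(5.92123 / 2.7790) = 64.86 deg


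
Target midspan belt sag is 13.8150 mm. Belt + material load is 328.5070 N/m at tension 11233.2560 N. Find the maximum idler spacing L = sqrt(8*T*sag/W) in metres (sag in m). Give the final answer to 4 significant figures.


sag = 13.8150/1000 = 0.013815 m
L = sqrt(8 * 11233.2560 * 0.013815 / 328.5070)
L = 1.944 m


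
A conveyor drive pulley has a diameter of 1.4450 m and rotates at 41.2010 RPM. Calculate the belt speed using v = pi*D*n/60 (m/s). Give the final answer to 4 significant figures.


v = pi * 1.4450 * 41.2010 / 60
v = 3.117 m/s


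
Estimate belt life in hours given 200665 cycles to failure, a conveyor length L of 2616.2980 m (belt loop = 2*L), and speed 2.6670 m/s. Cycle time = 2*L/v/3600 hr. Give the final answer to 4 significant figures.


cycle_time = 2 * 2616.2980 / 2.6670 / 3600 = 0.544994 hr
life = 200665 * 0.544994 = 109400 hours


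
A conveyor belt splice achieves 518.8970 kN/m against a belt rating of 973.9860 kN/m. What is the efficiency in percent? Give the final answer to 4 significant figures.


Eff = 518.8970 / 973.9860 * 100
Eff = 53.28 %


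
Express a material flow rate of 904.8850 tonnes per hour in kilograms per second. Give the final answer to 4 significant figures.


m_dot = 904.8850 * 1000 / 3600
m_dot = 251.4 kg/s


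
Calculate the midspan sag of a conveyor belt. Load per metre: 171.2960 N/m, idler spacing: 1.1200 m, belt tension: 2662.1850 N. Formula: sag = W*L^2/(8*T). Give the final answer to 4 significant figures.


sag = 171.2960 * 1.1200^2 / (8 * 2662.1850)
sag = 0.01009 m


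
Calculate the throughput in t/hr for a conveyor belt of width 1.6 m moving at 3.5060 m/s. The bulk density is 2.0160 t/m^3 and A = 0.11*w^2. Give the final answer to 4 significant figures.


A = 0.11 * 1.6^2 = 0.2816 m^2
C = 0.2816 * 3.5060 * 2.0160 * 3600
C = 7165 t/hr


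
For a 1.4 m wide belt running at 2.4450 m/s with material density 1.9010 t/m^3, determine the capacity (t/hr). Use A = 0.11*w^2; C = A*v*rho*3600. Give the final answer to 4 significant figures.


A = 0.11 * 1.4^2 = 0.2156 m^2
C = 0.2156 * 2.4450 * 1.9010 * 3600
C = 3608 t/hr


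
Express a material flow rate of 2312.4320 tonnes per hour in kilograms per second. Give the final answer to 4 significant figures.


m_dot = 2312.4320 * 1000 / 3600
m_dot = 642.3 kg/s


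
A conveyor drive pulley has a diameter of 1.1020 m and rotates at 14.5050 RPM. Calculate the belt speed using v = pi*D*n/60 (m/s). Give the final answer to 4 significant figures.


v = pi * 1.1020 * 14.5050 / 60
v = 0.8369 m/s


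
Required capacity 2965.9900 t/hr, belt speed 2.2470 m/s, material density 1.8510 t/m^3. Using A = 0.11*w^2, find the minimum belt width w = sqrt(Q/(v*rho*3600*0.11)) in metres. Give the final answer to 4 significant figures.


A_req = 2965.9900 / (2.2470 * 1.8510 * 3600) = 0.198088 m^2
w = sqrt(0.198088 / 0.11)
w = 1.342 m


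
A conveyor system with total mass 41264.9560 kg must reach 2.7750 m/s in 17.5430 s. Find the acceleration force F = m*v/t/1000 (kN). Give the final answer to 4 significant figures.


F = 41264.9560 * 2.7750 / 17.5430 / 1000
F = 6.527 kN


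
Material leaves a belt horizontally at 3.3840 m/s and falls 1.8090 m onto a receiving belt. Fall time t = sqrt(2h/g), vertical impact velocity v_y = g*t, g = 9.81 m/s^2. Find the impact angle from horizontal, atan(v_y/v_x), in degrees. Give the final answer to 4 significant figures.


t = sqrt(2*1.8090/9.81) = 0.607295 s
v_y = 9.81 * 0.607295 = 5.95756 m/s
angle = atan(5.95756 / 3.3840) = 60.40 deg


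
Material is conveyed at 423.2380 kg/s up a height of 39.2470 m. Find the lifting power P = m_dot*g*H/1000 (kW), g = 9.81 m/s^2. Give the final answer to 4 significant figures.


P = 423.2380 * 9.81 * 39.2470 / 1000
P = 163.0 kW


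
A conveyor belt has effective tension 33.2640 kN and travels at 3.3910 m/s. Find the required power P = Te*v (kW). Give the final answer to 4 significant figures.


P = Te * v = 33.2640 * 3.3910
P = 112.8 kW


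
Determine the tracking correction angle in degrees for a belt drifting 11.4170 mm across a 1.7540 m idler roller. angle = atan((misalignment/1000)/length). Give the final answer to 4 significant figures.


misalign_m = 11.4170 / 1000 = 0.011417 m
angle = atan(0.011417 / 1.7540)
angle = 0.3729 deg


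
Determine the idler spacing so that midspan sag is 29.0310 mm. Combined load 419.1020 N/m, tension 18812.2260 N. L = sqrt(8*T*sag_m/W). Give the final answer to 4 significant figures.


sag = 29.0310/1000 = 0.029031 m
L = sqrt(8 * 18812.2260 * 0.029031 / 419.1020)
L = 3.229 m


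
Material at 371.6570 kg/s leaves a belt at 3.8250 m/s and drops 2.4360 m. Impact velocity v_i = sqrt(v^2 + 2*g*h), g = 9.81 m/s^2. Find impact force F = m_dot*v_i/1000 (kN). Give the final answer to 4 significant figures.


v_i = sqrt(3.8250^2 + 2*9.81*2.4360) = 7.90095 m/s
F = 371.6570 * 7.90095 / 1000
F = 2.936 kN


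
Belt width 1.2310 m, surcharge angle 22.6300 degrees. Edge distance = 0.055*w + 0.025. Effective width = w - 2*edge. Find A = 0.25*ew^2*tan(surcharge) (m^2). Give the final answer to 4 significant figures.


edge = 0.055*1.2310 + 0.025 = 0.092705 m
ew = 1.2310 - 2*0.092705 = 1.04559 m
A = 0.25 * 1.04559^2 * tan(22.6300 deg)
A = 0.1139 m^2


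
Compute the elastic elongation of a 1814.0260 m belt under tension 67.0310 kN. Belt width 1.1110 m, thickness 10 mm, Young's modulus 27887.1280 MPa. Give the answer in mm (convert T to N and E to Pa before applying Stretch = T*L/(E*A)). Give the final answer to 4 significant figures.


A = 1.1110 * 0.01 = 0.01111 m^2
Stretch = 67.0310*1000 * 1814.0260 / (27887.1280e6 * 0.01111) * 1000
Stretch = 392.5 mm


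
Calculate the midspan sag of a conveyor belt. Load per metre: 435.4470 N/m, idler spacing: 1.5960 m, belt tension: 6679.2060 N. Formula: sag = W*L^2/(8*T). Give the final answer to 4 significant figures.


sag = 435.4470 * 1.5960^2 / (8 * 6679.2060)
sag = 0.02076 m


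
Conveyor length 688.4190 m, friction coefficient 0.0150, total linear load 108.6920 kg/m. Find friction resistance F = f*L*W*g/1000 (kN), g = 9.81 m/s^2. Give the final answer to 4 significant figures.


F = 0.0150 * 688.4190 * 108.6920 * 9.81 / 1000
F = 11.01 kN


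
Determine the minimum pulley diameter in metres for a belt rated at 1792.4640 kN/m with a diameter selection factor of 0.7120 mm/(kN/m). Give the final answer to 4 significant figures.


D = 1792.4640 * 0.7120 / 1000
D = 1.276 m


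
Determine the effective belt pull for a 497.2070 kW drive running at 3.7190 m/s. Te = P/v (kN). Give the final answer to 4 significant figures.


Te = P / v = 497.2070 / 3.7190
Te = 133.7 kN


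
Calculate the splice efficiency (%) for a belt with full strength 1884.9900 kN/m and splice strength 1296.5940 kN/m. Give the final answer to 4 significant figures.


Eff = 1296.5940 / 1884.9900 * 100
Eff = 68.79 %
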